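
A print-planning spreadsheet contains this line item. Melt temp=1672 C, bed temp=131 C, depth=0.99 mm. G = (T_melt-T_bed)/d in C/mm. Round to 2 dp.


G = (1672-131)/0.99 = 1556.57 C/mm


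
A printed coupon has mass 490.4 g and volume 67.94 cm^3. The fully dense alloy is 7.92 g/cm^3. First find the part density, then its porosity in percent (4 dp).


rho_part = 490.4 / 67.94 = 7.21813365 g/cm^3
Porosity = (1 - 7.21813365/7.92)*100 = 8.8619 %


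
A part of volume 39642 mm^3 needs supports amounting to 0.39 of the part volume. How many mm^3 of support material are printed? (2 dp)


V_support = 39642 * 0.39 = 15460.38 mm^3


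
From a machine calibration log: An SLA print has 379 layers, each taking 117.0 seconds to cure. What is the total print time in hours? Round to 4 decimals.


t = 379 * 117.0 / 3600 = 12.3175 hrs


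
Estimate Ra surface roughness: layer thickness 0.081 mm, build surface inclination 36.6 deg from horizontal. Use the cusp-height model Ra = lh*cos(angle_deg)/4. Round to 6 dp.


Ra = 0.081 * cos(36.6) / 4 = 0.016257 mm


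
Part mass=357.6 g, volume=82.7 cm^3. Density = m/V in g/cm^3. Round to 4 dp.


rho = 357.6 / 82.7 = 4.3241 g/cm^3


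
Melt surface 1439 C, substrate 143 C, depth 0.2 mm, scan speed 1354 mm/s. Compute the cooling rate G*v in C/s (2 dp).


G = (1439-143)/0.2 = 6480.0 C/mm
CR = 6480.0 * 1354 = 8773920.0 C/s


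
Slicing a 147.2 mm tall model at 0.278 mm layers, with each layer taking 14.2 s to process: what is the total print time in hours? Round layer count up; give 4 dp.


Layers = ceil(147.2/0.278) = 530
t = 530 * 14.2 / 3600 = 2.0906 hrs


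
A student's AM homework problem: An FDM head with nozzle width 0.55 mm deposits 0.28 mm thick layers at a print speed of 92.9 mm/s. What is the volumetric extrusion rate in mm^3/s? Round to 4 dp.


Rate = 0.55 * 0.28 * 92.9 = 14.3066 mm^3/s


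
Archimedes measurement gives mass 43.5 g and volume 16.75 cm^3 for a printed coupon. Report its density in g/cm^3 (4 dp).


rho = 43.5 / 16.75 = 2.597 g/cm^3


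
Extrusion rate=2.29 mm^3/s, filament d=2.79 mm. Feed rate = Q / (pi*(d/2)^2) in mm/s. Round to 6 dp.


A = pi*(2.79/2)^2 = 6.113618
v = 2.29 / 6.113618 = 0.374574 mm/s


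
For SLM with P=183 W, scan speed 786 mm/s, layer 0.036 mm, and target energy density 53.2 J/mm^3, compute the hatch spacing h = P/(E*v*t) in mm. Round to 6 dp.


h = 183 / (53.2*786*0.036) = 0.121567 mm


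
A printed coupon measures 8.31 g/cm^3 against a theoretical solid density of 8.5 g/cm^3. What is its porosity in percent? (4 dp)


Porosity = (1-8.31/8.5)*100 = 2.2353 %


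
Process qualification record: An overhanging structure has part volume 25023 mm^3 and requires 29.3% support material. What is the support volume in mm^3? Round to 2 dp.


V_support = 25023 * 0.293 = 7331.74 mm^3


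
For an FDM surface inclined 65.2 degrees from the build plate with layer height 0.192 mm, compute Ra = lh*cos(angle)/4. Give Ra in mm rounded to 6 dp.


Ra = 0.192 * cos(65.2) / 4 = 0.020134 mm


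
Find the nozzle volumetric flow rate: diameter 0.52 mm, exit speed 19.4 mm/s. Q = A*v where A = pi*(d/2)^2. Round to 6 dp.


A = pi*(0.52/2)^2 = 0.21237166 mm^2
Q = 0.21237166 * 19.4 = 4.12001 mm^3/s


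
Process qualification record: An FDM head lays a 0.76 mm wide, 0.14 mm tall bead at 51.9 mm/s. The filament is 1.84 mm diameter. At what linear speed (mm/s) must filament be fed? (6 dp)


Q = 0.76 * 0.14 * 51.9 = 5.52216 mm^3/s
A_fil = pi*(1.84/2)^2 = 2.65904402 mm^2
v_feed = 5.52216 / 2.65904402 = 2.076746 mm/s


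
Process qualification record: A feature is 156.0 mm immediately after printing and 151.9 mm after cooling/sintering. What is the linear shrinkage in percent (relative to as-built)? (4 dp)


Shrinkage = ((156.0-151.9)/156.0)*100 = 2.6282 %


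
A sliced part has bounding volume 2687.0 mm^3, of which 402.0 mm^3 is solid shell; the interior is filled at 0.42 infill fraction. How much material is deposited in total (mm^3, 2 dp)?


V_infill = (2687.0 - 402.0) * 0.42 = 959.7
V_total = 402.0 + 959.7 = 1361.7 mm^3


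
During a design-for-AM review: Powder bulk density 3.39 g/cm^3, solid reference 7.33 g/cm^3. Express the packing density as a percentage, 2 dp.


Packing = (3.39/7.33)*100 = 46.25 %


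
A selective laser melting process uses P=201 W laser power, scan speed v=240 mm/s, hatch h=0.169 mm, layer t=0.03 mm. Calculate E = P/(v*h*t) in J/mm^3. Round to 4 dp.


E = 201 / (240*0.169*0.03) = 165.1874 J/mm^3


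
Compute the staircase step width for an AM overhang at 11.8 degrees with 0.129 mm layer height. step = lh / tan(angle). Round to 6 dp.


step = 0.129 / tan(11.8) = 0.617488 mm


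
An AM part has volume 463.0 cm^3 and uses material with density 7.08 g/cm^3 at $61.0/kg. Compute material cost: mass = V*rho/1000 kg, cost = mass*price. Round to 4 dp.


Mass = 463.0*7.08/1000 = 3.27804 kg
Cost = 3.27804 * 61.0 = 199.9604 $


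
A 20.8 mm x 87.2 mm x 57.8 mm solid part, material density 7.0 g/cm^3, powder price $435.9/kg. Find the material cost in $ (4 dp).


V = 20.8 * 87.2 * 57.8 = 104835.328 mm^3 = 104.835328 cm^3
Mass = 104.835328 * 7.0 / 1000 = 0.7338473 kg
Cost = 0.7338473 * 435.9 = 319.884 $


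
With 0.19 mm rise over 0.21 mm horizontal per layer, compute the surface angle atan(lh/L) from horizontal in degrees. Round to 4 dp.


angle = atan(0.19/0.21) = 42.1376 degrees


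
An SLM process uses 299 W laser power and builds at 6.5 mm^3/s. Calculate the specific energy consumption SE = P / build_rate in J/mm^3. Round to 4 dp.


SE = 299 / 6.5 = 46.0 J/mm^3


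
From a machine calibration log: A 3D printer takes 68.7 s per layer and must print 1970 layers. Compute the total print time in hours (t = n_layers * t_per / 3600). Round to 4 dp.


t = 1970 * 68.7 / 3600 = 37.5942 hrs


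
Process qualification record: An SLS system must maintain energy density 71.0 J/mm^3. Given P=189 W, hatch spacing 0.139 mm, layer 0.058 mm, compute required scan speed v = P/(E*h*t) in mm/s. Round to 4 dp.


v = 189 / (71.0*0.139*0.058) = 330.1875 mm/s


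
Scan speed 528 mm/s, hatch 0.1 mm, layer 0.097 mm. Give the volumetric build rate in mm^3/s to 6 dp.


Rate = 528 * 0.1 * 0.097 = 5.1216 mm^3/s


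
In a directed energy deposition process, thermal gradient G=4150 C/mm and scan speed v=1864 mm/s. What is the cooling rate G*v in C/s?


CR = 4150 * 1864 = 7735600 C/s


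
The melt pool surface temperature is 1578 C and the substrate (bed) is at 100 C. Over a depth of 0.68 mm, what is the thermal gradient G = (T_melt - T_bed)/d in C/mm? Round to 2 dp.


G = (1578-100)/0.68 = 2173.53 C/mm


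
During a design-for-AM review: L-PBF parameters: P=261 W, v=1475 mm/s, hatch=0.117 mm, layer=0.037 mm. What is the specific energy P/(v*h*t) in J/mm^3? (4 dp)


Build rate = 1475 * 0.117 * 0.037 = 6.385275 mm^3/s
SE = 261 / 6.385275 = 40.8753 J/mm^3


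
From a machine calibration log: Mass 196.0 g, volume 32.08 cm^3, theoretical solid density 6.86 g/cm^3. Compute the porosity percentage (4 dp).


rho_part = 196.0 / 32.08 = 6.10972569 g/cm^3
Porosity = (1 - 6.10972569/6.86)*100 = 10.9369 %


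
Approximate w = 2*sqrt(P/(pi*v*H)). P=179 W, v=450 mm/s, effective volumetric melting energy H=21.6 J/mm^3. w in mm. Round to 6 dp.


w = 2*sqrt(179/(pi*450*21.6)) = 0.153126 mm


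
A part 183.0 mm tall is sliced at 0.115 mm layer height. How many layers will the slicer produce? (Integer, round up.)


Layers = ceil(183.0/0.115) = 1592


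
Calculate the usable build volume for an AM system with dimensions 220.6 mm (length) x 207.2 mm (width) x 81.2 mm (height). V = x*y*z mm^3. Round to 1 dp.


V = 220.6 * 207.2 * 81.2 = 3711515.6 mm^3


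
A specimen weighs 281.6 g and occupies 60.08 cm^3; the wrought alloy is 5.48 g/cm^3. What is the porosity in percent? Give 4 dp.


rho_part = 281.6 / 60.08 = 4.68708389 g/cm^3
Porosity = (1 - 4.68708389/5.48)*100 = 14.4693 %


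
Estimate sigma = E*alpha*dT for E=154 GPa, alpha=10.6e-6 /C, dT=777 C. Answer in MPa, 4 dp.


sigma = 154*1000 * 10.6e-6 * 777 = 1268.3748 MPa


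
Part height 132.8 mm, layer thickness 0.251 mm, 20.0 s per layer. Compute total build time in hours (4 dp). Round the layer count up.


Layers = ceil(132.8/0.251) = 530
t = 530 * 20.0 / 3600 = 2.9444 hrs


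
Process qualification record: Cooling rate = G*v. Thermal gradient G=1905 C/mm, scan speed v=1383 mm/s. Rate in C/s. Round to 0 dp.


CR = 1905 * 1383 = 2634615 C/s


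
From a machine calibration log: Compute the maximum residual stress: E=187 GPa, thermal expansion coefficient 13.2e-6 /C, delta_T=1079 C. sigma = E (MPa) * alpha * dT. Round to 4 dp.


sigma = 187*1000 * 13.2e-6 * 1079 = 2663.4036 MPa


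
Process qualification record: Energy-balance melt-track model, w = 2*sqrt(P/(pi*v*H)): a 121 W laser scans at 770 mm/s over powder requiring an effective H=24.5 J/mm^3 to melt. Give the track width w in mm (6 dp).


w = 2*sqrt(121/(pi*770*24.5)) = 0.090369 mm


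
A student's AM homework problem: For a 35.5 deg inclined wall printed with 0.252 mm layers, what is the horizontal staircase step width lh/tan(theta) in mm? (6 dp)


step = 0.252 / tan(35.5) = 0.353291 mm


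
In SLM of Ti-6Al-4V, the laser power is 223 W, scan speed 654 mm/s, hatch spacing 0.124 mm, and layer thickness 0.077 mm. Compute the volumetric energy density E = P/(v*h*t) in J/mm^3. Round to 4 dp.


E = 223 / (654*0.124*0.077) = 35.712 J/mm^3


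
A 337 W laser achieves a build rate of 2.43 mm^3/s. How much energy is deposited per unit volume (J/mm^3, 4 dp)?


SE = 337 / 2.43 = 138.6831 J/mm^3


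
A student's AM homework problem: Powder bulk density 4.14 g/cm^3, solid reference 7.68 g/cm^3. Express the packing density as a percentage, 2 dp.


Packing = (4.14/7.68)*100 = 53.91 %


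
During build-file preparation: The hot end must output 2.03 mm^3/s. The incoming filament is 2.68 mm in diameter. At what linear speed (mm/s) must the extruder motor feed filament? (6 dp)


A = pi*(2.68/2)^2 = 5.641044
v = 2.03 / 5.641044 = 0.359862 mm/s


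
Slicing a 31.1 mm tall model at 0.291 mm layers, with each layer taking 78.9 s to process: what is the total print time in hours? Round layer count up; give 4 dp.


Layers = ceil(31.1/0.291) = 107
t = 107 * 78.9 / 3600 = 2.3451 hrs


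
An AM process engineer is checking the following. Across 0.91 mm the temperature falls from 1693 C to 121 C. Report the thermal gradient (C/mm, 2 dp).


G = (1693-121)/0.91 = 1727.47 C/mm


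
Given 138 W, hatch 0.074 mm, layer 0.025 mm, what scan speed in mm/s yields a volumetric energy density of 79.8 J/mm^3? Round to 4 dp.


v = 138 / (79.8*0.074*0.025) = 934.7694 mm/s


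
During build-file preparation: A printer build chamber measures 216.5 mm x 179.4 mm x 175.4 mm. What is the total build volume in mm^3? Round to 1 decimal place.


V = 216.5 * 179.4 * 175.4 = 6812553.5 mm^3


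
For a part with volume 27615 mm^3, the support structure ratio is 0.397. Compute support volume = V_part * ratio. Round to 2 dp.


V_support = 27615 * 0.397 = 10963.16 mm^3


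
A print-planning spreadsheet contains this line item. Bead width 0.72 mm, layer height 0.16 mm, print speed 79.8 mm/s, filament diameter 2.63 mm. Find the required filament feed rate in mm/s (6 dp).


Q = 0.72 * 0.16 * 79.8 = 9.19296 mm^3/s
A_fil = pi*(2.63/2)^2 = 5.43252056 mm^2
v_feed = 9.19296 / 5.43252056 = 1.692209 mm/s


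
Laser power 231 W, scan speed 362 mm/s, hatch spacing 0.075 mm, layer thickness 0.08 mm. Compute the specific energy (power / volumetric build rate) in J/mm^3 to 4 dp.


Build rate = 362 * 0.075 * 0.08 = 2.172 mm^3/s
SE = 231 / 2.172 = 106.3536 J/mm^3


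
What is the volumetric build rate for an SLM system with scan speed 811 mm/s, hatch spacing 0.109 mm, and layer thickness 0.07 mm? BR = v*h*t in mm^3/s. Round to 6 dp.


Rate = 811 * 0.109 * 0.07 = 6.18793 mm^3/s


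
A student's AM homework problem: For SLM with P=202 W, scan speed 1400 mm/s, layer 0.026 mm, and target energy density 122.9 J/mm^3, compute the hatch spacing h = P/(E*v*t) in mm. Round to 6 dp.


h = 202 / (122.9*1400*0.026) = 0.045154 mm


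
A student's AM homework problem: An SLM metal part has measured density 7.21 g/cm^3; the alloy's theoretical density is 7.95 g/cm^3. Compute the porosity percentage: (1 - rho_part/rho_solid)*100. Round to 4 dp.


Porosity = (1-7.21/7.95)*100 = 9.3082 %


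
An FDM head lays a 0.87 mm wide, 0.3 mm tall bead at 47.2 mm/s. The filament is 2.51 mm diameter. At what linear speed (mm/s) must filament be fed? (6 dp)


Q = 0.87 * 0.3 * 47.2 = 12.3192 mm^3/s
A_fil = pi*(2.51/2)^2 = 4.94808697 mm^2
v_feed = 12.3192 / 4.94808697 = 2.489689 mm/s


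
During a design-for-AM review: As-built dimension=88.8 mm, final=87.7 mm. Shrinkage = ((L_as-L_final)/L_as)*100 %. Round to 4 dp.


Shrinkage = ((88.8-87.7)/88.8)*100 = 1.2387 %


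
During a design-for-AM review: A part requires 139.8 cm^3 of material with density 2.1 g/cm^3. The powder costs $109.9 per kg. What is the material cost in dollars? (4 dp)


Mass = 139.8*2.1/1000 = 0.29358 kg
Cost = 0.29358 * 109.9 = 32.2644 $


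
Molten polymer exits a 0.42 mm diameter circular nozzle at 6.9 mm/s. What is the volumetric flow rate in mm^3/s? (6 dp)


A = pi*(0.42/2)^2 = 0.13854424 mm^2
Q = 0.13854424 * 6.9 = 0.955955 mm^3/s


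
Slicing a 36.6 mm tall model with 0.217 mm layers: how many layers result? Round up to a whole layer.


Layers = ceil(36.6/0.217) = 169


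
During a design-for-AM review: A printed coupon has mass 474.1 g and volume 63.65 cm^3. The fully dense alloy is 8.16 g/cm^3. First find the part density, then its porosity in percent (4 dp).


rho_part = 474.1 / 63.65 = 7.44854674 g/cm^3
Porosity = (1 - 7.44854674/8.16)*100 = 8.7188 %


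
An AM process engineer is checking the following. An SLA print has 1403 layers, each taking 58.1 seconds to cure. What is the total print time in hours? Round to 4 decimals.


t = 1403 * 58.1 / 3600 = 22.6429 hrs


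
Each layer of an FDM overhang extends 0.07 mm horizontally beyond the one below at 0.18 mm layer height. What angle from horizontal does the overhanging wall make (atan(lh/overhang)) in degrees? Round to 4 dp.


angle = atan(0.18/0.07) = 68.7495 degrees


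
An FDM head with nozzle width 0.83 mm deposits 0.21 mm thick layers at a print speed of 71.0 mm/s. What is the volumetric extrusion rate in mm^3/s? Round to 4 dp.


Rate = 0.83 * 0.21 * 71.0 = 12.3753 mm^3/s


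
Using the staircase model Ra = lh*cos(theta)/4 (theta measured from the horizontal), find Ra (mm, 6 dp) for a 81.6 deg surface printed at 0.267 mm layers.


Ra = 0.267 * cos(81.6) / 4 = 0.009751 mm


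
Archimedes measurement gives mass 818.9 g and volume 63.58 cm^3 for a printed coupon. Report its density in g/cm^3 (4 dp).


rho = 818.9 / 63.58 = 12.8798 g/cm^3


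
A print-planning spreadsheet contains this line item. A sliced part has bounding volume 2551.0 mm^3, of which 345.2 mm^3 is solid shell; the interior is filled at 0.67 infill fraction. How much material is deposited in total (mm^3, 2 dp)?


V_infill = (2551.0 - 345.2) * 0.67 = 1477.89
V_total = 345.2 + 1477.89 = 1823.09 mm^3


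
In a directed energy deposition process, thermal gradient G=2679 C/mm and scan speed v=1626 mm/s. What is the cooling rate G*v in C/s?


CR = 2679 * 1626 = 4356054 C/s


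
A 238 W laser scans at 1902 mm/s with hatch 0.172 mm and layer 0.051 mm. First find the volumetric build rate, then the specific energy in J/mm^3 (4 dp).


Build rate = 1902 * 0.172 * 0.051 = 16.684344 mm^3/s
SE = 238 / 16.684344 = 14.2649 J/mm^3


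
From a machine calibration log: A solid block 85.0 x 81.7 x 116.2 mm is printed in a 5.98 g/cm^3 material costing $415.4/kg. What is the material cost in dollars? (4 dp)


V = 85.0 * 81.7 * 116.2 = 806950.9 mm^3 = 806.9509 cm^3
Mass = 806.9509 * 5.98 / 1000 = 4.82556638 kg
Cost = 4.82556638 * 415.4 = 2004.5403 $


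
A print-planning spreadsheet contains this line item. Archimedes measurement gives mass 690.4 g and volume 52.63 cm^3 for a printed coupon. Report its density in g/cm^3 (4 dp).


rho = 690.4 / 52.63 = 13.118 g/cm^3


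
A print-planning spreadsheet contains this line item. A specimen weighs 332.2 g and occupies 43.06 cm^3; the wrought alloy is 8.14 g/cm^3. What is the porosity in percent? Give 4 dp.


rho_part = 332.2 / 43.06 = 7.71481654 g/cm^3
Porosity = (1 - 7.71481654/8.14)*100 = 5.2234 %


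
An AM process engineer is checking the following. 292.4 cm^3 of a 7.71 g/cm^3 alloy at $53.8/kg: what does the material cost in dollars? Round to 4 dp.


Mass = 292.4*7.71/1000 = 2.254404 kg
Cost = 2.254404 * 53.8 = 121.2869 $


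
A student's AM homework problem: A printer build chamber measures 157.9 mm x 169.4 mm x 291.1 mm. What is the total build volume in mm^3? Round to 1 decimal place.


V = 157.9 * 169.4 * 291.1 = 7786418.5 mm^3


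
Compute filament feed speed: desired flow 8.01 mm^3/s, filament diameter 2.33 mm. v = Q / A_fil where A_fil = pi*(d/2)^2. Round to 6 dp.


A = pi*(2.33/2)^2 = 4.263848
v = 8.01 / 4.263848 = 1.878585 mm/s


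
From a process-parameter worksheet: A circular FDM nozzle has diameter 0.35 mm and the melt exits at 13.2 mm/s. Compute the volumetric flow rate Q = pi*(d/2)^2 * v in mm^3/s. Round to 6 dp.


A = pi*(0.35/2)^2 = 0.09621128 mm^2
Q = 0.09621128 * 13.2 = 1.269989 mm^3/s


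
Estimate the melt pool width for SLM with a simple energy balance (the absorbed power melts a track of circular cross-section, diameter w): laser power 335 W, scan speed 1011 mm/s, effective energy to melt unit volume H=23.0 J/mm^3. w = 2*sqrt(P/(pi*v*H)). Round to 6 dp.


w = 2*sqrt(335/(pi*1011*23.0)) = 0.135437 mm


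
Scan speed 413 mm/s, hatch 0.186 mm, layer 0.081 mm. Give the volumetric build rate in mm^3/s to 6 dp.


Rate = 413 * 0.186 * 0.081 = 6.222258 mm^3/s


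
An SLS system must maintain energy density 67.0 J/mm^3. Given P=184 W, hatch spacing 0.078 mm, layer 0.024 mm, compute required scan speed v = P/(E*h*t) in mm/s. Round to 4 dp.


v = 184 / (67.0*0.078*0.024) = 1467.0239 mm/s


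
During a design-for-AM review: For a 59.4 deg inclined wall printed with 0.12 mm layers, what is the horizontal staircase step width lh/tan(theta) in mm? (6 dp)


step = 0.12 / tan(59.4) = 0.070968 mm


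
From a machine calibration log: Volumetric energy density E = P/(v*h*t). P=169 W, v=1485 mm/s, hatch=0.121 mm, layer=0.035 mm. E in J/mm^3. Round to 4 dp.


E = 169 / (1485*0.121*0.035) = 26.8724 J/mm^3


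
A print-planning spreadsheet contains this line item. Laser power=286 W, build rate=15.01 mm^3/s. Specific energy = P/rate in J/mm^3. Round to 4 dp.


SE = 286 / 15.01 = 19.054 J/mm^3


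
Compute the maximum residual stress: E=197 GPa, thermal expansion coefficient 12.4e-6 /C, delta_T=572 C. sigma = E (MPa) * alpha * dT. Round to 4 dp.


sigma = 197*1000 * 12.4e-6 * 572 = 1397.2816 MPa


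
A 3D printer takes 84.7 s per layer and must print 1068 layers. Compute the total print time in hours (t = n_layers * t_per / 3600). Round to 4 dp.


t = 1068 * 84.7 / 3600 = 25.1277 hrs


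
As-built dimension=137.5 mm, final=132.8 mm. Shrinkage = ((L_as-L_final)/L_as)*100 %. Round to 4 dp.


Shrinkage = ((137.5-132.8)/137.5)*100 = 3.4182 %


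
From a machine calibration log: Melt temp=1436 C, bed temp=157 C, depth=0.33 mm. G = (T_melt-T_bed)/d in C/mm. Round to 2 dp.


G = (1436-157)/0.33 = 3875.76 C/mm


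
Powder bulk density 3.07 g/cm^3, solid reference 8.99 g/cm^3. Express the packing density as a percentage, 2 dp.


Packing = (3.07/8.99)*100 = 34.15 %


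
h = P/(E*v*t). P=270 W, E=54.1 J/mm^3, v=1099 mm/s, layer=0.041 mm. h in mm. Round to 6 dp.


h = 270 / (54.1*1099*0.041) = 0.110761 mm


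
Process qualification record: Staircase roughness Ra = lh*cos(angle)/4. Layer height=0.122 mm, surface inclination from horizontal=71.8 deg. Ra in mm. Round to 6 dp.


Ra = 0.122 * cos(71.8) / 4 = 0.009526 mm


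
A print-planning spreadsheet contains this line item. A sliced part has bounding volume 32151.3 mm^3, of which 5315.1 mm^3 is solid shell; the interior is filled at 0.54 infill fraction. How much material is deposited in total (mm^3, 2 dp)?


V_infill = (32151.3 - 5315.1) * 0.54 = 14491.55
V_total = 5315.1 + 14491.55 = 19806.65 mm^3


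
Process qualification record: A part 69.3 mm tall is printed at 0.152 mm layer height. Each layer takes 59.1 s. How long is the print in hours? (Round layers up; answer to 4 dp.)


Layers = ceil(69.3/0.152) = 456
t = 456 * 59.1 / 3600 = 7.486 hrs


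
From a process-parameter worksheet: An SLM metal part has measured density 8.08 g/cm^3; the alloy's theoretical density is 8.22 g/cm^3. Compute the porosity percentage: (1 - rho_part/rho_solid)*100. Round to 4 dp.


Porosity = (1-8.08/8.22)*100 = 1.7032 %


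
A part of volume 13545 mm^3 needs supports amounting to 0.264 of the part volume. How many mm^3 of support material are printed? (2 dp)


V_support = 13545 * 0.264 = 3575.88 mm^3


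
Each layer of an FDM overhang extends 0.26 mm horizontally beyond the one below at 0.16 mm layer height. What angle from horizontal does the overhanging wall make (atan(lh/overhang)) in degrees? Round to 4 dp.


angle = atan(0.16/0.26) = 31.6075 degrees


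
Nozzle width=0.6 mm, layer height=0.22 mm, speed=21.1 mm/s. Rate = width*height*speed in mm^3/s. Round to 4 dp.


Rate = 0.6 * 0.22 * 21.1 = 2.7852 mm^3/s


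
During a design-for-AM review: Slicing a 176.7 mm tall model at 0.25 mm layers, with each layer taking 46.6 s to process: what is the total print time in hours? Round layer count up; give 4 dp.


Layers = ceil(176.7/0.25) = 707
t = 707 * 46.6 / 3600 = 9.1517 hrs


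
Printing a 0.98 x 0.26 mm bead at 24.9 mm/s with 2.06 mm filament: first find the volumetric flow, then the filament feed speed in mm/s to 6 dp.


Q = 0.98 * 0.26 * 24.9 = 6.34452 mm^3/s
A_fil = pi*(2.06/2)^2 = 3.33291565 mm^2
v_feed = 6.34452 / 3.33291565 = 1.903595 mm/s


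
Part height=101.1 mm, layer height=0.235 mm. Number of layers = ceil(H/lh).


Layers = ceil(101.1/0.235) = 431


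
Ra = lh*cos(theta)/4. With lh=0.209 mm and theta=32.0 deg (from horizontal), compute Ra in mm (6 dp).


Ra = 0.209 * cos(32.0) / 4 = 0.044311 mm


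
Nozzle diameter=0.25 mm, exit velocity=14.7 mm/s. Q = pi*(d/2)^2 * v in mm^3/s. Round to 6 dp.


A = pi*(0.25/2)^2 = 0.04908739 mm^2
Q = 0.04908739 * 14.7 = 0.721585 mm^3/s


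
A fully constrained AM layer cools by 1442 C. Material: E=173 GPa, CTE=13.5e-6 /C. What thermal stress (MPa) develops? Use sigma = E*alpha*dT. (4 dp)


sigma = 173*1000 * 13.5e-6 * 1442 = 3367.791 MPa


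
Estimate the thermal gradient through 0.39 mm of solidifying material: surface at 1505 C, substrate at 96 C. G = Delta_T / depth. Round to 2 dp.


G = (1505-96)/0.39 = 3612.82 C/mm


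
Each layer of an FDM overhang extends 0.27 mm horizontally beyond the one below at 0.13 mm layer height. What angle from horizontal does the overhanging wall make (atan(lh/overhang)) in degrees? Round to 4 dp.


angle = atan(0.13/0.27) = 25.71 degrees


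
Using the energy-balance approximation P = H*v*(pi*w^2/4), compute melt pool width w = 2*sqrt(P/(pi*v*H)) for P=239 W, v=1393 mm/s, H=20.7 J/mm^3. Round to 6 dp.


w = 2*sqrt(239/(pi*1393*20.7)) = 0.102729 mm


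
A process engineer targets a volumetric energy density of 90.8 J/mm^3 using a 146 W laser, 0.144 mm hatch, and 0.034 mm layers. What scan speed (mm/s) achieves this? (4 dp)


v = 146 / (90.8*0.144*0.034) = 328.417 mm/s


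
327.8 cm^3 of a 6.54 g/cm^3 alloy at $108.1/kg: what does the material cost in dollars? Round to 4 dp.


Mass = 327.8*6.54/1000 = 2.143812 kg
Cost = 2.143812 * 108.1 = 231.7461 $


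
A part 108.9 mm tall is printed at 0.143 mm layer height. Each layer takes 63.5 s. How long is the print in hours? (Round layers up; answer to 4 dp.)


Layers = ceil(108.9/0.143) = 762
t = 762 * 63.5 / 3600 = 13.4408 hrs


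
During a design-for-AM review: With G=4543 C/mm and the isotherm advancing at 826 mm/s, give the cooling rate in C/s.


CR = 4543 * 826 = 3752518 C/s


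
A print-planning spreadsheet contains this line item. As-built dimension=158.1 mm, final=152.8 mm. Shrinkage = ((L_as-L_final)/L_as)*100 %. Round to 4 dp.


Shrinkage = ((158.1-152.8)/158.1)*100 = 3.3523 %


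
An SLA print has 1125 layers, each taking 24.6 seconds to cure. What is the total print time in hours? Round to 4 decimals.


t = 1125 * 24.6 / 3600 = 7.6875 hrs


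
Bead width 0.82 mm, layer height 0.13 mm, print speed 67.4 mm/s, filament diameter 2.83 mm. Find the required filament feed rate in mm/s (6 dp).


Q = 0.82 * 0.13 * 67.4 = 7.18484 mm^3/s
A_fil = pi*(2.83/2)^2 = 6.29017535 mm^2
v_feed = 7.18484 / 6.29017535 = 1.142232 mm/s


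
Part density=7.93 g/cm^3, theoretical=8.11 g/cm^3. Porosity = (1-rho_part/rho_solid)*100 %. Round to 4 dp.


Porosity = (1-7.93/8.11)*100 = 2.2195 %


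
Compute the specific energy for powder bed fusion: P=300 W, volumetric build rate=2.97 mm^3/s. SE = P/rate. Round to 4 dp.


SE = 300 / 2.97 = 101.0101 J/mm^3


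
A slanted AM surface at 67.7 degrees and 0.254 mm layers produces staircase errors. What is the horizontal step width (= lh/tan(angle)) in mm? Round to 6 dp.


step = 0.254 / tan(67.7) = 0.104173 mm


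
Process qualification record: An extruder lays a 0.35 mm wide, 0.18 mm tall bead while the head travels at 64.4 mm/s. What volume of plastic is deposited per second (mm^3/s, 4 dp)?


Rate = 0.35 * 0.18 * 64.4 = 4.0572 mm^3/s


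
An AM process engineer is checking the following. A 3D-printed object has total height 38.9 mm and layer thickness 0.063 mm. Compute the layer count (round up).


Layers = ceil(38.9/0.063) = 618


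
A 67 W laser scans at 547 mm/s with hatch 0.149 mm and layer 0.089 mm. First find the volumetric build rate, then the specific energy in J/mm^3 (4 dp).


Build rate = 547 * 0.149 * 0.089 = 7.253767 mm^3/s
SE = 67 / 7.253767 = 9.2366 J/mm^3


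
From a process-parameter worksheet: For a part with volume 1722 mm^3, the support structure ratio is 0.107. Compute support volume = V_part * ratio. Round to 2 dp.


V_support = 1722 * 0.107 = 184.25 mm^3


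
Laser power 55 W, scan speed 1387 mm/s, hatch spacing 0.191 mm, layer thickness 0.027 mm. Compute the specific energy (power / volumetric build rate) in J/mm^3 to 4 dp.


Build rate = 1387 * 0.191 * 0.027 = 7.152759 mm^3/s
SE = 55 / 7.152759 = 7.6893 J/mm^3


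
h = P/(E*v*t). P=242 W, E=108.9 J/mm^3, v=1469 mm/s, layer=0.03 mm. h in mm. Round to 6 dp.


h = 242 / (108.9*1469*0.03) = 0.050425 mm


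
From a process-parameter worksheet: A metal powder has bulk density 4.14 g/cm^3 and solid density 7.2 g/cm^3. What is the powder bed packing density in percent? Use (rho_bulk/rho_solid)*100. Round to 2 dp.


Packing = (4.14/7.2)*100 = 57.5 %


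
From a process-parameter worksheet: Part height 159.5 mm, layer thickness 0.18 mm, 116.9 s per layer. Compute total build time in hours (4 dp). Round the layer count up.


Layers = ceil(159.5/0.18) = 887
t = 887 * 116.9 / 3600 = 28.8029 hrs


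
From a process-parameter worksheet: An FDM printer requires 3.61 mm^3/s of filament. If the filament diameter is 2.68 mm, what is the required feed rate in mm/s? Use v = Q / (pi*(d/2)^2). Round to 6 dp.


A = pi*(2.68/2)^2 = 5.641044
v = 3.61 / 5.641044 = 0.639952 mm/s


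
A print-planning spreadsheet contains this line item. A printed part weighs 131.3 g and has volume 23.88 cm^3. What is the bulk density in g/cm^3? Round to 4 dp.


rho = 131.3 / 23.88 = 5.4983 g/cm^3


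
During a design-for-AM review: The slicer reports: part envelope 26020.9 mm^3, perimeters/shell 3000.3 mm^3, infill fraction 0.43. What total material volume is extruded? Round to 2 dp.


V_infill = (26020.9 - 3000.3) * 0.43 = 9898.86
V_total = 3000.3 + 9898.86 = 12899.16 mm^3


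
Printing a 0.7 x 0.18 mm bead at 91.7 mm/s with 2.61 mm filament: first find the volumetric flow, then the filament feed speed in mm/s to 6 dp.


Q = 0.7 * 0.18 * 91.7 = 11.5542 mm^3/s
A_fil = pi*(2.61/2)^2 = 5.35021083 mm^2
v_feed = 11.5542 / 5.35021083 = 2.159578 mm/s


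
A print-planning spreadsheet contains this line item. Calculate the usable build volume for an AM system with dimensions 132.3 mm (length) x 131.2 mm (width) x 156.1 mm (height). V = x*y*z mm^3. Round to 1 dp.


V = 132.3 * 131.2 * 156.1 = 2709546.3 mm^3


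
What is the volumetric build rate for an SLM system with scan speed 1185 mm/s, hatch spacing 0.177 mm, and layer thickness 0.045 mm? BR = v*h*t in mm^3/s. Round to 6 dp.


Rate = 1185 * 0.177 * 0.045 = 9.438525 mm^3/s


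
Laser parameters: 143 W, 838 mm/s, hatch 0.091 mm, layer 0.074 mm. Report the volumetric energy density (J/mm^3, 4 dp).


E = 143 / (838*0.091*0.074) = 25.3407 J/mm^3


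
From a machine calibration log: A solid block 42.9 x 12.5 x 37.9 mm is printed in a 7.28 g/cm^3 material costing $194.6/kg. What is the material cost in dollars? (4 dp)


V = 42.9 * 12.5 * 37.9 = 20323.875 mm^3 = 20.323875 cm^3
Mass = 20.323875 * 7.28 / 1000 = 0.14795781 kg
Cost = 0.14795781 * 194.6 = 28.7926 $


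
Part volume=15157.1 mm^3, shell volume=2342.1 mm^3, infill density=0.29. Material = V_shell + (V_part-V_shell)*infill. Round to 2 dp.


V_infill = (15157.1 - 2342.1) * 0.29 = 3716.35
V_total = 2342.1 + 3716.35 = 6058.45 mm^3


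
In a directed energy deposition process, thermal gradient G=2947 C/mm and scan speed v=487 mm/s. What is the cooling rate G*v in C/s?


CR = 2947 * 487 = 1435189 C/s


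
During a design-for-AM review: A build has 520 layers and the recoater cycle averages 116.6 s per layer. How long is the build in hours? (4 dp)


t = 520 * 116.6 / 3600 = 16.8422 hrs


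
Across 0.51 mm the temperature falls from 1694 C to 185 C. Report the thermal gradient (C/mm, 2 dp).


G = (1694-185)/0.51 = 2958.82 C/mm


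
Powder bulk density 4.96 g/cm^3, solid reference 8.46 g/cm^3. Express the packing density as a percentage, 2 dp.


Packing = (4.96/8.46)*100 = 58.63 %


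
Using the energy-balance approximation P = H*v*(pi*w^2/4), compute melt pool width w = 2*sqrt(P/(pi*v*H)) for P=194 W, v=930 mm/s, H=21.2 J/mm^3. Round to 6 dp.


w = 2*sqrt(194/(pi*930*21.2)) = 0.11193 mm


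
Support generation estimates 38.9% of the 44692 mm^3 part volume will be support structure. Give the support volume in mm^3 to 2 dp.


V_support = 44692 * 0.389 = 17385.19 mm^3


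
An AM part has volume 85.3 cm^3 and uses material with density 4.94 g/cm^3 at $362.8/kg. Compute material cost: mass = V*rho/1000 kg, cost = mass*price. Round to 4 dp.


Mass = 85.3*4.94/1000 = 0.421382 kg
Cost = 0.421382 * 362.8 = 152.8774 $


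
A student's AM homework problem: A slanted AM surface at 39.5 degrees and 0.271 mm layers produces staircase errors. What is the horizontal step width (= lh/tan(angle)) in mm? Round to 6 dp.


step = 0.271 / tan(39.5) = 0.328749 mm


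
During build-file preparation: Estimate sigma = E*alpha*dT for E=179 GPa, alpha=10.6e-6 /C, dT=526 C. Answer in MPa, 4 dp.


sigma = 179*1000 * 10.6e-6 * 526 = 998.0324 MPa


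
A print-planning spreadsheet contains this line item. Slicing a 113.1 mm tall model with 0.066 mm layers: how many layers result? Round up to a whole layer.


Layers = ceil(113.1/0.066) = 1714


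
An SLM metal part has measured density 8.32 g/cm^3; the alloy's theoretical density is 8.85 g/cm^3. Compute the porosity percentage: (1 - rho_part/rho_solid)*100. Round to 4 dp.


Porosity = (1-8.32/8.85)*100 = 5.9887 %


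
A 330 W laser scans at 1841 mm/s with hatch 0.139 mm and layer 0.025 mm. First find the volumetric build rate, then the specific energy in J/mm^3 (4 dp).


Build rate = 1841 * 0.139 * 0.025 = 6.397475 mm^3/s
SE = 330 / 6.397475 = 51.5829 J/mm^3


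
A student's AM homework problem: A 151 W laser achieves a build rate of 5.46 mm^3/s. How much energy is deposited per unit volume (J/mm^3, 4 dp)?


SE = 151 / 5.46 = 27.6557 J/mm^3


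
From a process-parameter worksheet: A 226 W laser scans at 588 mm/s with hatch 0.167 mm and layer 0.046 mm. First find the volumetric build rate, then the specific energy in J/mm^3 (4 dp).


Build rate = 588 * 0.167 * 0.046 = 4.517016 mm^3/s
SE = 226 / 4.517016 = 50.033 J/mm^3


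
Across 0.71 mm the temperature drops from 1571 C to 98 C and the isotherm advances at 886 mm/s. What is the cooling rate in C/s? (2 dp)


G = (1571-98)/0.71 = 2074.64788732 C/mm
CR = 2074.64788732 * 886 = 1838138.03 C/s


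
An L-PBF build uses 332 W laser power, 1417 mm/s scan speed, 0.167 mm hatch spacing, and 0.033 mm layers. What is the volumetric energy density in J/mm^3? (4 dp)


E = 332 / (1417*0.167*0.033) = 42.5146 J/mm^3


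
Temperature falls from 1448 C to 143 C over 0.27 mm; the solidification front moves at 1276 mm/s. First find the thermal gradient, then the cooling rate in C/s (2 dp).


G = (1448-143)/0.27 = 4833.33333333 C/mm
CR = 4833.33333333 * 1276 = 6167333.33 C/s


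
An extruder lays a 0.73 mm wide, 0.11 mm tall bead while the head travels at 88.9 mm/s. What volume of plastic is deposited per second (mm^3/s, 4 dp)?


Rate = 0.73 * 0.11 * 88.9 = 7.1387 mm^3/s


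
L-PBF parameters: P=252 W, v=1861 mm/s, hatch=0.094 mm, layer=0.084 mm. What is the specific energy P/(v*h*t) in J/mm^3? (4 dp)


Build rate = 1861 * 0.094 * 0.084 = 14.694456 mm^3/s
SE = 252 / 14.694456 = 17.1493 J/mm^3


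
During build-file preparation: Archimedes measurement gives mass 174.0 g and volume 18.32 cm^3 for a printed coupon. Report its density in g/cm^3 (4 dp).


rho = 174.0 / 18.32 = 9.4978 g/cm^3


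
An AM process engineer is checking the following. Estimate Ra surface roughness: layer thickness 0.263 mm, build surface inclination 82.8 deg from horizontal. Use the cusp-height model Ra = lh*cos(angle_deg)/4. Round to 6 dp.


Ra = 0.263 * cos(82.8) / 4 = 0.008241 mm


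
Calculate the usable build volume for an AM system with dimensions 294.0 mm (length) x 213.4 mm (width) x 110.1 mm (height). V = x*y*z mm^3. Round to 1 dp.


V = 294.0 * 213.4 * 110.1 = 6907630.0 mm^3


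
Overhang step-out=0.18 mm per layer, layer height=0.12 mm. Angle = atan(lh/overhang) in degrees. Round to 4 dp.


angle = atan(0.12/0.18) = 33.6901 degrees


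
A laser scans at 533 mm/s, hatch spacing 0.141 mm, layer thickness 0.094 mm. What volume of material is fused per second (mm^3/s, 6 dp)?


Rate = 533 * 0.141 * 0.094 = 7.064382 mm^3/s


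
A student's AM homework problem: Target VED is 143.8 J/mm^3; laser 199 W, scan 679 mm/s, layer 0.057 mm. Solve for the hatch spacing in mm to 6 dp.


h = 199 / (143.8*679*0.057) = 0.035756 mm


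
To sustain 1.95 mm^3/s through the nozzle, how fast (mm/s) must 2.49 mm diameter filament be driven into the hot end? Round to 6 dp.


A = pi*(2.49/2)^2 = 4.869547
v = 1.95 / 4.869547 = 0.400448 mm/s


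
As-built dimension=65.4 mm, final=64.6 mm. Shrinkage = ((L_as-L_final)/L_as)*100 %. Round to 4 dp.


Shrinkage = ((65.4-64.6)/65.4)*100 = 1.2232 %


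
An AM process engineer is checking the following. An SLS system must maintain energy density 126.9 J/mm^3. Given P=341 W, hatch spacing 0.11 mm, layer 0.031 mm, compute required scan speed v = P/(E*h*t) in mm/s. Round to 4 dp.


v = 341 / (126.9*0.11*0.031) = 788.0221 mm/s


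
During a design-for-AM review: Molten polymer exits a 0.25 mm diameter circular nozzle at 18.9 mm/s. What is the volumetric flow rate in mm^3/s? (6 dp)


A = pi*(0.25/2)^2 = 0.04908739 mm^2
Q = 0.04908739 * 18.9 = 0.927752 mm^3/s


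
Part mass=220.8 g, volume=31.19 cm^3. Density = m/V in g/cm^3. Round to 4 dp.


rho = 220.8 / 31.19 = 7.0792 g/cm^3


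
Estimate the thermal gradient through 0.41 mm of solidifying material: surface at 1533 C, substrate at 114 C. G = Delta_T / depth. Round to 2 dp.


G = (1533-114)/0.41 = 3460.98 C/mm


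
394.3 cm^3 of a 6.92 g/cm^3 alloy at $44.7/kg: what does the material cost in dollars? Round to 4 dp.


Mass = 394.3*6.92/1000 = 2.728556 kg
Cost = 2.728556 * 44.7 = 121.9665 $


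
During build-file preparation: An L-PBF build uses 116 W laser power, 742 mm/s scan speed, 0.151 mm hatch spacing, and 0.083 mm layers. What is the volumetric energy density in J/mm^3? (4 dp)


E = 116 / (742*0.151*0.083) = 12.4738 J/mm^3


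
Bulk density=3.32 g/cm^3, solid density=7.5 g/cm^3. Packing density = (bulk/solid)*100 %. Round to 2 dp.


Packing = (3.32/7.5)*100 = 44.27 %


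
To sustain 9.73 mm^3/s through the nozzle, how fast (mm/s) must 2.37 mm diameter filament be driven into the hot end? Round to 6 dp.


A = pi*(2.37/2)^2 = 4.411503
v = 9.73 / 4.411503 = 2.205598 mm/s


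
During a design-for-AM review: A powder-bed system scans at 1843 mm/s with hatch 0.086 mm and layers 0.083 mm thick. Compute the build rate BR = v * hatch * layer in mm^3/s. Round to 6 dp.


Rate = 1843 * 0.086 * 0.083 = 13.155334 mm^3/s


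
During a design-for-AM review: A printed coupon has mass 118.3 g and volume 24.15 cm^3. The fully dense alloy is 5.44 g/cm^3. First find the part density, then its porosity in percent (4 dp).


rho_part = 118.3 / 24.15 = 4.89855072 g/cm^3
Porosity = (1 - 4.89855072/5.44)*100 = 9.9531 %


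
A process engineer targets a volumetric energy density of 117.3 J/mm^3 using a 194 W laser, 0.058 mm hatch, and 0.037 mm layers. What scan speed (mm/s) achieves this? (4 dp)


v = 194 / (117.3*0.058*0.037) = 770.6798 mm/s


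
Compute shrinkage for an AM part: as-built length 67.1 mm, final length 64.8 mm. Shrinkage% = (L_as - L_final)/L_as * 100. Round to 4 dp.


Shrinkage = ((67.1-64.8)/67.1)*100 = 3.4277 %


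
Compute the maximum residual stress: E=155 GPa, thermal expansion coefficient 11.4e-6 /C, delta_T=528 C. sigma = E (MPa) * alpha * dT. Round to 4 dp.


sigma = 155*1000 * 11.4e-6 * 528 = 932.976 MPa


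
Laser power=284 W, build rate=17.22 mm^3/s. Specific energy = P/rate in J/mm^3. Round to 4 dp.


SE = 284 / 17.22 = 16.4925 J/mm^3


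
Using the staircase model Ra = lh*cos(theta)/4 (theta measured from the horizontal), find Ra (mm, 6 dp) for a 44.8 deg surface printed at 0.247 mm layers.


Ra = 0.247 * cos(44.8) / 4 = 0.043816 mm


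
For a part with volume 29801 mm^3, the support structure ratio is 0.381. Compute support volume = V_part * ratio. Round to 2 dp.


V_support = 29801 * 0.381 = 11354.18 mm^3


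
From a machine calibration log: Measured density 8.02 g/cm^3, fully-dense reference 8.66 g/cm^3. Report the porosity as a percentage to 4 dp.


Porosity = (1-8.02/8.66)*100 = 7.3903 %


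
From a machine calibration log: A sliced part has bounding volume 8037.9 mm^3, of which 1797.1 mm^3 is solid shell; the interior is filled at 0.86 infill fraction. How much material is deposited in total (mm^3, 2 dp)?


V_infill = (8037.9 - 1797.1) * 0.86 = 5367.09
V_total = 1797.1 + 5367.09 = 7164.19 mm^3


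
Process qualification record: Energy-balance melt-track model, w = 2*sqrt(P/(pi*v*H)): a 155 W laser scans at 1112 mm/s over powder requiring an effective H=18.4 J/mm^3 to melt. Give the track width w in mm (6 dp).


w = 2*sqrt(155/(pi*1112*18.4)) = 0.098211 mm


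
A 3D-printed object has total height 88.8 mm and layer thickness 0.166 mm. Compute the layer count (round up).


Layers = ceil(88.8/0.166) = 535
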